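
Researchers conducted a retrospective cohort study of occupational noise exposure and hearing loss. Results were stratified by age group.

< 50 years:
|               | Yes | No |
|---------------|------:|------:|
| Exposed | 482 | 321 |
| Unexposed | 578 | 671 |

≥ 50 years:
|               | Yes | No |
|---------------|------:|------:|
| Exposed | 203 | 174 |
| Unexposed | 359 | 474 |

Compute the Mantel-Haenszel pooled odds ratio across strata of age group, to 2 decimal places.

1.67

OR_MH = Σ(aᵢdᵢ/nᵢ) / Σ(bᵢcᵢ/nᵢ), where nᵢ is the stratum total.
Stratum 1 (< 50 years): n = 2052; a·d/n = 482·671/2052 = 157.6131; b·c/n = 321·578/2052 = 90.4181
Stratum 2 (≥ 50 years): n = 1210; a·d/n = 203·474/1210 = 79.5223; b·c/n = 174·359/1210 = 51.6248
OR_MH = (157.6131 + 79.5223) / (90.4181 + 51.6248) = 237.1354 / 142.0429 = 1.66946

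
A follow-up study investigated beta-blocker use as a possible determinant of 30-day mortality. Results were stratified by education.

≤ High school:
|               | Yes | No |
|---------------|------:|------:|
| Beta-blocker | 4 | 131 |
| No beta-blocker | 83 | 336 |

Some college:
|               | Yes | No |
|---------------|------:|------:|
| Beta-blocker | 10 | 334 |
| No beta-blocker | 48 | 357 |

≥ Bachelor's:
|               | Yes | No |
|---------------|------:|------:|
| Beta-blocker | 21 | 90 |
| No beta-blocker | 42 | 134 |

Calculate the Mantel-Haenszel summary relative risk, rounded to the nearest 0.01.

RR_MH = Σ(aᵢ·n₀ᵢ/nᵢ) / Σ(cᵢ·n₁ᵢ/nᵢ), with n₁ᵢ = aᵢ+bᵢ (exposed), n₀ᵢ = cᵢ+dᵢ (unexposed), nᵢ = n₁ᵢ+n₀ᵢ.
Stratum 1 (≤ High school): n₁ = 135, n₀ = 419, n = 554; a·n₀/n = 4·419/554 = 3.0253; c·n₁/n = 83·135/554 = 20.2256
Stratum 2 (Some college): n₁ = 344, n₀ = 405, n = 749; a·n₀/n = 10·405/749 = 5.4072; c·n₁/n = 48·344/749 = 22.0454
Stratum 3 (≥ Bachelor's): n₁ = 111, n₀ = 176, n = 287; a·n₀/n = 21·176/287 = 12.8780; c·n₁/n = 42·111/287 = 16.2439
RR_MH = (3.0253 + 5.4072 + 12.8780) / (20.2256 + 22.0454 + 16.2439) = 21.3105 / 58.5149 = 0.36419

0.36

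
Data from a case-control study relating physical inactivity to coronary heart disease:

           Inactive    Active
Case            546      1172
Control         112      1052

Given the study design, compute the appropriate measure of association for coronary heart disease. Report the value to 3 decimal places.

Reading the table with exposure as columns: a = 546 (Inactive, case), b = 112 (Inactive, non-case), c = 1172 (Active, case), d = 1052.
This is a case-control study: participants were sampled on outcome status, so risks in the source population cannot be estimated directly — relative risk is not valid here. The odds ratio is the appropriate measure.
OR = (a·d)/(b·c) = (546 × 1052) / (112 × 1172) = 574392 / 131264 = 4.37585

4.376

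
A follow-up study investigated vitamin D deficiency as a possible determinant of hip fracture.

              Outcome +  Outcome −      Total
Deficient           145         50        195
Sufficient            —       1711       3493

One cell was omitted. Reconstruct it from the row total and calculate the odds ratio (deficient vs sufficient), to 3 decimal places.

The missing cell is in the unexposed row: 3493 − 1711 = 1782.
So a = 145, b = 50, c = 1782, d = 1711.
OR = (a·d)/(b·c) = (145 × 1711) / (50 × 1782) = 248095 / 89100 = 2.78446

2.784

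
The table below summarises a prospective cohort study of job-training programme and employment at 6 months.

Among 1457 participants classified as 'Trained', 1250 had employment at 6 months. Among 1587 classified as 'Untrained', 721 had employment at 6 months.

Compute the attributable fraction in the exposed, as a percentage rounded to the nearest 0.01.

From the description: a = 1250, b = 207, c = 721, d = 866.
Risk in exposed = 1250/1457 = 0.85793; risk in unexposed = 721/1587 = 0.45432.
RR = 0.85793/0.45432 = 1.88839
AR% = (RR − 1)/RR × 100 = (1.88839 − 1)/1.88839 × 100 = 47.0449%

47.04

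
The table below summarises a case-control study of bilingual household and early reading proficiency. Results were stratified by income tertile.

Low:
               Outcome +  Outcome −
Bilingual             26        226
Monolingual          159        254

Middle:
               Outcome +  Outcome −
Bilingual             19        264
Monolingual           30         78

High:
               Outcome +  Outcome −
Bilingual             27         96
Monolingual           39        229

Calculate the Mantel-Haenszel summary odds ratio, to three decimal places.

OR_MH = Σ(aᵢdᵢ/nᵢ) / Σ(bᵢcᵢ/nᵢ), where nᵢ is the stratum total.
Stratum 1 (Low): n = 665; a·d/n = 26·254/665 = 9.9308; b·c/n = 226·159/665 = 54.0361
Stratum 2 (Middle): n = 391; a·d/n = 19·78/391 = 3.7903; b·c/n = 264·30/391 = 20.2558
Stratum 3 (High): n = 391; a·d/n = 27·229/391 = 15.8133; b·c/n = 96·39/391 = 9.5754
OR_MH = (9.9308 + 3.7903 + 15.8133) / (54.0361 + 20.2558 + 9.5754) = 29.5344 / 83.8673 = 0.35216

0.352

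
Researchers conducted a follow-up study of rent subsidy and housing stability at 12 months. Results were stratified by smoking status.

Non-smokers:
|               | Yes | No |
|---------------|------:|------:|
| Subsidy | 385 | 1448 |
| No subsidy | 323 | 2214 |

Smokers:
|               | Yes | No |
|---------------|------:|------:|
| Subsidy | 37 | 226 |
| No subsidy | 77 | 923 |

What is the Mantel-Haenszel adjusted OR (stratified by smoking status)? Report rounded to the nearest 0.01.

OR_MH = Σ(aᵢdᵢ/nᵢ) / Σ(bᵢcᵢ/nᵢ), where nᵢ is the stratum total.
Stratum 1 (Non-smokers): n = 4370; a·d/n = 385·2214/4370 = 195.0549; b·c/n = 1448·323/4370 = 107.0261
Stratum 2 (Smokers): n = 1263; a·d/n = 37·923/1263 = 27.0396; b·c/n = 226·77/1263 = 13.7783
OR_MH = (195.0549 + 27.0396) / (107.0261 + 13.7783) = 222.0945 / 120.8044 = 1.83846

1.84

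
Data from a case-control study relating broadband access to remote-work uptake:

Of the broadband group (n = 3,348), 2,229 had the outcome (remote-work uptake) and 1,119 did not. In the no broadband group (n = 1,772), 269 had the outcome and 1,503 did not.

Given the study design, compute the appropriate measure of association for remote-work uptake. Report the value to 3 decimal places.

From the description: a = 2229, b = 1119, c = 269, d = 1503.
This is a case-control study: participants were sampled on outcome status, so risks in the source population cannot be estimated directly — relative risk is not valid here. The odds ratio is the appropriate measure.
OR = (a·d)/(b·c) = (2229 × 1503) / (1119 × 269) = 3350187 / 301011 = 11.12978

11.130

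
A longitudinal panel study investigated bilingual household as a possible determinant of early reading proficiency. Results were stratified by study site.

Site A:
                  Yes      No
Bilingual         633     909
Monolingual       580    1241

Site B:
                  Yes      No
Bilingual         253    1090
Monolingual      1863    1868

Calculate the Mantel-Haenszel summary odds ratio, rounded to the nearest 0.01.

OR_MH = Σ(aᵢdᵢ/nᵢ) / Σ(bᵢcᵢ/nᵢ), where nᵢ is the stratum total.
Stratum 1 (Site A): n = 3363; a·d/n = 633·1241/3363 = 233.5870; b·c/n = 909·580/3363 = 156.7707
Stratum 2 (Site B): n = 5074; a·d/n = 253·1868/5074 = 93.1423; b·c/n = 1090·1863/5074 = 400.2109
OR_MH = (233.5870 + 93.1423) / (156.7707 + 400.2109) = 326.7293 / 556.9816 = 0.58661

0.59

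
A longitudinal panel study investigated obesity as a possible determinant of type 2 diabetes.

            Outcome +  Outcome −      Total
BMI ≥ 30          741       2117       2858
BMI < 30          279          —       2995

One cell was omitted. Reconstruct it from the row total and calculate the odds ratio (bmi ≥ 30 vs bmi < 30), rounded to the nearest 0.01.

3.41

The missing cell is in the unexposed row: 2995 − 279 = 2716.
So a = 741, b = 2117, c = 279, d = 2716.
OR = (a·d)/(b·c) = (741 × 2716) / (2117 × 279) = 2012556 / 590643 = 3.40740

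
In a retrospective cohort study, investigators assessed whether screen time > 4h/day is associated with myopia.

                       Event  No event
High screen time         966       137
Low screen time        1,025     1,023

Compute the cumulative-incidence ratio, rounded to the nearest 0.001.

Cells: a = 966, b = 137, c = 1025, d = 1023.
Risk in exposed = 966/1103 = 0.87579; risk in unexposed = 1025/2048 = 0.50049.
RR = 0.87579 / 0.50049 = 1.74988
The risk among the exposed is 1.75 times that among the unexposed.

1.750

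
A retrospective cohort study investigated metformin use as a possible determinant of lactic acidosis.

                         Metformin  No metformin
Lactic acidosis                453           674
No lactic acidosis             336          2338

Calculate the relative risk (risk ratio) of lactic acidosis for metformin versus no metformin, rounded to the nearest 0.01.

2.57

Reading the table with exposure as columns: a = 453 (Metformin, case), b = 336 (Metformin, non-case), c = 674 (No metformin, case), d = 2338.
Risk in exposed = 453/789 = 0.57414; risk in unexposed = 674/3012 = 0.22377.
RR = 0.57414 / 0.22377 = 2.56576
The risk among the exposed is 2.57 times that among the unexposed.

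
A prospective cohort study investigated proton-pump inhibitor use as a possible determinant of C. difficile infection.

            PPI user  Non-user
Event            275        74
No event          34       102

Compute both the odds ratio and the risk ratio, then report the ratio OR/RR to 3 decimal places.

Reading the table with exposure as columns: a = 275 (PPI user, case), b = 34 (PPI user, non-case), c = 74 (Non-user, case), d = 102.
OR = (275·102)/(34·74) = 28050/2516 = 11.14865
Risk in exposed = 275/309 = 0.88997; risk in unexposed = 74/176 = 0.42045; RR = 2.11668
OR/RR = 11.14865 / 2.11668 = 5.26705
The outcome is not rare, so the OR lies further from 1 than the RR.

5.267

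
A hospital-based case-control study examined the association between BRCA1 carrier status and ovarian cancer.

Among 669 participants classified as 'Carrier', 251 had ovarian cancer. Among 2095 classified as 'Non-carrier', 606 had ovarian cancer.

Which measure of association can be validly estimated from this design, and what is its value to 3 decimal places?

1.475

From the description: a = 251, b = 418, c = 606, d = 1489.
This is a hospital-based case-control study: participants were sampled on outcome status, so risks in the source population cannot be estimated directly — relative risk is not valid here. The odds ratio is the appropriate measure.
OR = (a·d)/(b·c) = (251 × 1489) / (418 × 606) = 373739 / 253308 = 1.47543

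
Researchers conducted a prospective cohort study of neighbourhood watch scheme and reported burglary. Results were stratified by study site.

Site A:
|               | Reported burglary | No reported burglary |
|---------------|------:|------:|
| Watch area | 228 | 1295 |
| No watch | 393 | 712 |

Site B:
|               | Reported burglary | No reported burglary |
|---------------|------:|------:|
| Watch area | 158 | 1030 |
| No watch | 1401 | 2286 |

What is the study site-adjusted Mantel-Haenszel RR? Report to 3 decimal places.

0.378

RR_MH = Σ(aᵢ·n₀ᵢ/nᵢ) / Σ(cᵢ·n₁ᵢ/nᵢ), with n₁ᵢ = aᵢ+bᵢ (exposed), n₀ᵢ = cᵢ+dᵢ (unexposed), nᵢ = n₁ᵢ+n₀ᵢ.
Stratum 1 (Site A): n₁ = 1523, n₀ = 1105, n = 2628; a·n₀/n = 228·1105/2628 = 95.8676; c·n₁/n = 393·1523/2628 = 227.7546
Stratum 2 (Site B): n₁ = 1188, n₀ = 3687, n = 4875; a·n₀/n = 158·3687/4875 = 119.4966; c·n₁/n = 1401·1188/4875 = 341.4129
RR_MH = (95.8676 + 119.4966) / (227.7546 + 341.4129) = 215.3642 / 569.1675 = 0.37838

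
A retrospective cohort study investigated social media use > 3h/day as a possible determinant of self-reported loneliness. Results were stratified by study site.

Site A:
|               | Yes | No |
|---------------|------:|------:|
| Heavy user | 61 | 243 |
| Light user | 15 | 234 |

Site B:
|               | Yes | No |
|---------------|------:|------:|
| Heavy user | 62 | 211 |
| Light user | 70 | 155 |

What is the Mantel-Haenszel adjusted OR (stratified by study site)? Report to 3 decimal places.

1.244

OR_MH = Σ(aᵢdᵢ/nᵢ) / Σ(bᵢcᵢ/nᵢ), where nᵢ is the stratum total.
Stratum 1 (Site A): n = 553; a·d/n = 61·234/553 = 25.8119; b·c/n = 243·15/553 = 6.5913
Stratum 2 (Site B): n = 498; a·d/n = 62·155/498 = 19.2972; b·c/n = 211·70/498 = 29.6586
OR_MH = (25.8119 + 19.2972) / (6.5913 + 29.6586) = 45.1091 / 36.2500 = 1.24439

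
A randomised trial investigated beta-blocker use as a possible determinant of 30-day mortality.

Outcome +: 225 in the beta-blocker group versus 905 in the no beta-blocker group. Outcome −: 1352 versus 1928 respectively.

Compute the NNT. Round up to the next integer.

6

Risk in treated group = 225/1577 = 0.14268; risk in control = 905/2833 = 0.31945.
Absolute risk reduction = 0.31945 − 0.14268 = 0.17677
NNT = 1 / ARR = 1 / 0.17677 = 5.657 → round up → 6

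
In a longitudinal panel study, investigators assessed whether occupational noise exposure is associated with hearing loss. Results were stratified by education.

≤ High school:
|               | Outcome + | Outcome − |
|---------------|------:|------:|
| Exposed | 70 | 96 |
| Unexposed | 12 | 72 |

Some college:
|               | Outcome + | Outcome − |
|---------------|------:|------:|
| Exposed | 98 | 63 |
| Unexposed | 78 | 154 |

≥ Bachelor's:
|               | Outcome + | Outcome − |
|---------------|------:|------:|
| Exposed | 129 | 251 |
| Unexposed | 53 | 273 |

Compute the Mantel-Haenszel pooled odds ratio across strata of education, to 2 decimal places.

3.02

OR_MH = Σ(aᵢdᵢ/nᵢ) / Σ(bᵢcᵢ/nᵢ), where nᵢ is the stratum total.
Stratum 1 (≤ High school): n = 250; a·d/n = 70·72/250 = 20.1600; b·c/n = 96·12/250 = 4.6080
Stratum 2 (Some college): n = 393; a·d/n = 98·154/393 = 38.4020; b·c/n = 63·78/393 = 12.5038
Stratum 3 (≥ Bachelor's): n = 706; a·d/n = 129·273/706 = 49.8824; b·c/n = 251·53/706 = 18.8428
OR_MH = (20.1600 + 38.4020 + 49.8824) / (4.6080 + 12.5038 + 18.8428) = 108.4445 / 35.9546 = 3.01615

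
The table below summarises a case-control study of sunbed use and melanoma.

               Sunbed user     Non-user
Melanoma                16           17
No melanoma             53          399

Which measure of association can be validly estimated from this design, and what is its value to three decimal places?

Reading the table with exposure as columns: a = 16 (Sunbed user, case), b = 53 (Sunbed user, non-case), c = 17 (Non-user, case), d = 399.
This is a case-control study: participants were sampled on outcome status, so risks in the source population cannot be estimated directly — relative risk is not valid here. The odds ratio is the appropriate measure.
OR = (a·d)/(b·c) = (16 × 399) / (53 × 17) = 6384 / 901 = 7.08546

7.085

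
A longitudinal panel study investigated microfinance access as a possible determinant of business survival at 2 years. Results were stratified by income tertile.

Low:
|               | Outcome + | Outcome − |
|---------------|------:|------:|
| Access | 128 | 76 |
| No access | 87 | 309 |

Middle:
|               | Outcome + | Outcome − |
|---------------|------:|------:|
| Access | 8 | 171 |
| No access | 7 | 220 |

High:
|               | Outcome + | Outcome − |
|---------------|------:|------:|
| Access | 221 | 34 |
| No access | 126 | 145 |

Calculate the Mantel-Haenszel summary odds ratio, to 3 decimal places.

OR_MH = Σ(aᵢdᵢ/nᵢ) / Σ(bᵢcᵢ/nᵢ), where nᵢ is the stratum total.
Stratum 1 (Low): n = 600; a·d/n = 128·309/600 = 65.9200; b·c/n = 76·87/600 = 11.0200
Stratum 2 (Middle): n = 406; a·d/n = 8·220/406 = 4.3350; b·c/n = 171·7/406 = 2.9483
Stratum 3 (High): n = 526; a·d/n = 221·145/526 = 60.9221; b·c/n = 34·126/526 = 8.1445
OR_MH = (65.9200 + 4.3350 + 60.9221) / (11.0200 + 2.9483 + 8.1445) = 131.1770 / 22.1128 = 5.93219

5.932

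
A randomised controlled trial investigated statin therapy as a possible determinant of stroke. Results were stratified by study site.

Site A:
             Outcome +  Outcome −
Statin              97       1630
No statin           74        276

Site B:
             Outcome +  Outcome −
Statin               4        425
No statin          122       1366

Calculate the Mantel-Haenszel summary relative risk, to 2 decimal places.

0.22

RR_MH = Σ(aᵢ·n₀ᵢ/nᵢ) / Σ(cᵢ·n₁ᵢ/nᵢ), with n₁ᵢ = aᵢ+bᵢ (exposed), n₀ᵢ = cᵢ+dᵢ (unexposed), nᵢ = n₁ᵢ+n₀ᵢ.
Stratum 1 (Site A): n₁ = 1727, n₀ = 350, n = 2077; a·n₀/n = 97·350/2077 = 16.3457; c·n₁/n = 74·1727/2077 = 61.5301
Stratum 2 (Site B): n₁ = 429, n₀ = 1488, n = 1917; a·n₀/n = 4·1488/1917 = 3.1049; c·n₁/n = 122·429/1917 = 27.3020
RR_MH = (16.3457 + 3.1049) / (61.5301 + 27.3020) = 19.4505 / 88.8321 = 0.21896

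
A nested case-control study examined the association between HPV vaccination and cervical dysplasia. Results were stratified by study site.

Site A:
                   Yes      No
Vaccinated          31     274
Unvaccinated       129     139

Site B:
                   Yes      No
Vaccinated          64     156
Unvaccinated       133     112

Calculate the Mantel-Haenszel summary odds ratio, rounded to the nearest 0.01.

0.22

OR_MH = Σ(aᵢdᵢ/nᵢ) / Σ(bᵢcᵢ/nᵢ), where nᵢ is the stratum total.
Stratum 1 (Site A): n = 573; a·d/n = 31·139/573 = 7.5201; b·c/n = 274·129/573 = 61.6859
Stratum 2 (Site B): n = 465; a·d/n = 64·112/465 = 15.4151; b·c/n = 156·133/465 = 44.6194
OR_MH = (7.5201 + 15.4151) / (61.6859 + 44.6194) = 22.9351 / 106.3052 = 0.21575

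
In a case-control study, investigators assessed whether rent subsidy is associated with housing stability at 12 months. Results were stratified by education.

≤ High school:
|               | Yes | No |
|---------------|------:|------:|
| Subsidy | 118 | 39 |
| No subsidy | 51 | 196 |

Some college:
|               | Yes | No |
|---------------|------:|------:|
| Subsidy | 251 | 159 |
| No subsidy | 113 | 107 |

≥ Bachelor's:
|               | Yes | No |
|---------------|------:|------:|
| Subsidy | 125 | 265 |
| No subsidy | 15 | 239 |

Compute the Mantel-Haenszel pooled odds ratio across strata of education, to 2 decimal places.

OR_MH = Σ(aᵢdᵢ/nᵢ) / Σ(bᵢcᵢ/nᵢ), where nᵢ is the stratum total.
Stratum 1 (≤ High school): n = 404; a·d/n = 118·196/404 = 57.2475; b·c/n = 39·51/404 = 4.9233
Stratum 2 (Some college): n = 630; a·d/n = 251·107/630 = 42.6302; b·c/n = 159·113/630 = 28.5190
Stratum 3 (≥ Bachelor's): n = 644; a·d/n = 125·239/644 = 46.3898; b·c/n = 265·15/644 = 6.1724
OR_MH = (57.2475 + 42.6302 + 46.3898) / (4.9233 + 28.5190 + 6.1724) = 146.2674 / 39.6147 = 3.69225

3.69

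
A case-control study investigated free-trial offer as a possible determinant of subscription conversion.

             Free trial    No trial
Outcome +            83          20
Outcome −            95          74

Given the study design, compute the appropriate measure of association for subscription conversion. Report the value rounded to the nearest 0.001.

3.233

Reading the table with exposure as columns: a = 83 (Free trial, case), b = 95 (Free trial, non-case), c = 20 (No trial, case), d = 74.
This is a case-control study: participants were sampled on outcome status, so risks in the source population cannot be estimated directly — relative risk is not valid here. The odds ratio is the appropriate measure.
OR = (a·d)/(b·c) = (83 × 74) / (95 × 20) = 6142 / 1900 = 3.23263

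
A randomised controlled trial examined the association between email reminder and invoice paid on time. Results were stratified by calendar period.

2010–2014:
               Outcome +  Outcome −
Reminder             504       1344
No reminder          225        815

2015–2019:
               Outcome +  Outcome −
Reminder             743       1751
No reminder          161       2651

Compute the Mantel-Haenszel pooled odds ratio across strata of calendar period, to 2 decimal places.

3.25

OR_MH = Σ(aᵢdᵢ/nᵢ) / Σ(bᵢcᵢ/nᵢ), where nᵢ is the stratum total.
Stratum 1 (2010–2014): n = 2888; a·d/n = 504·815/2888 = 142.2299; b·c/n = 1344·225/2888 = 104.7091
Stratum 2 (2015–2019): n = 5306; a·d/n = 743·2651/5306 = 371.2199; b·c/n = 1751·161/5306 = 53.1306
OR_MH = (142.2299 + 371.2199) / (104.7091 + 53.1306) = 513.4499 / 157.8397 = 3.25298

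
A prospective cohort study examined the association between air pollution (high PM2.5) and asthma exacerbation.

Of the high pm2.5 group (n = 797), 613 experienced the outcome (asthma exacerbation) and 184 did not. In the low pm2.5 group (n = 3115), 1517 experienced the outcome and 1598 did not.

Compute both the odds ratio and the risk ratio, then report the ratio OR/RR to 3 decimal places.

2.222

From the description: a = 613, b = 184, c = 1517, d = 1598.
OR = (613·1598)/(184·1517) = 979574/279128 = 3.50941
Risk in exposed = 613/797 = 0.76913; risk in unexposed = 1517/3115 = 0.48700; RR = 1.57934
OR/RR = 3.50941 / 1.57934 = 2.22208
The outcome is not rare, so the OR lies further from 1 than the RR.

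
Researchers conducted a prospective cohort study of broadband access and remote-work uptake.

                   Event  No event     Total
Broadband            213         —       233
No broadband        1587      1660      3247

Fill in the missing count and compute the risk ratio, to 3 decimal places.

The missing cell is in the exposed row: 233 − 213 = 20.
So a = 213, b = 20, c = 1587, d = 1660.
RR = [a/(a+b)] / [c/(c+d)] = (213/233) / (1587/3247) = 0.91416/0.48876 = 1.87038

1.870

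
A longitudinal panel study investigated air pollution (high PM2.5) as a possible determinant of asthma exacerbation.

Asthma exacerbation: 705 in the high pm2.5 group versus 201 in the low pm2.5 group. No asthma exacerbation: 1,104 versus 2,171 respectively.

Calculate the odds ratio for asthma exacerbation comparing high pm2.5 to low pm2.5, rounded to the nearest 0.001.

6.897

From the description: a = 705, b = 1104, c = 201, d = 2171.
OR = (a·d)/(b·c) = (705 × 2171) / (1104 × 201) = 1530555 / 221904 = 6.89737
The odds of asthma exacerbation are about 6.90 times as high in the high pm2.5 group.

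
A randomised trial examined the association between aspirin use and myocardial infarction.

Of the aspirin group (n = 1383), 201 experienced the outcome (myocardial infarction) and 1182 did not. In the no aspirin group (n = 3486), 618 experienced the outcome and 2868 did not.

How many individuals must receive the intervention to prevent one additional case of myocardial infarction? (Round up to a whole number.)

Risk in treated group = 201/1383 = 0.14534; risk in control = 618/3486 = 0.17728.
Absolute risk reduction = 0.17728 − 0.14534 = 0.03194
NNT = 1 / ARR = 1 / 0.03194 = 31.304 → round up → 32

32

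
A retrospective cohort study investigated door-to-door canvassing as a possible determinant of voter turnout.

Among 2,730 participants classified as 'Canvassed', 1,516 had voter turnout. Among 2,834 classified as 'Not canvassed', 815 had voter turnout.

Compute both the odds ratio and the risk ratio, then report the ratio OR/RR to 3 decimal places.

1.602

From the description: a = 1516, b = 1214, c = 815, d = 2019.
OR = (1516·2019)/(1214·815) = 3060804/989410 = 3.09356
Risk in exposed = 1516/2730 = 0.55531; risk in unexposed = 815/2834 = 0.28758; RR = 1.93098
OR/RR = 3.09356 / 1.93098 = 1.60207
The outcome is not rare, so the OR lies further from 1 than the RR.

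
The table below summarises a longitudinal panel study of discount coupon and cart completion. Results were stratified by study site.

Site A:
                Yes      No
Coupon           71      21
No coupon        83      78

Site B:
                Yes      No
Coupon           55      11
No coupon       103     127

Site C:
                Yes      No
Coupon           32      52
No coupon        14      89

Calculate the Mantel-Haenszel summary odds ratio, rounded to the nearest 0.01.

OR_MH = Σ(aᵢdᵢ/nᵢ) / Σ(bᵢcᵢ/nᵢ), where nᵢ is the stratum total.
Stratum 1 (Site A): n = 253; a·d/n = 71·78/253 = 21.8893; b·c/n = 21·83/253 = 6.8893
Stratum 2 (Site B): n = 296; a·d/n = 55·127/296 = 23.5980; b·c/n = 11·103/296 = 3.8277
Stratum 3 (Site C): n = 187; a·d/n = 32·89/187 = 15.2299; b·c/n = 52·14/187 = 3.8930
OR_MH = (21.8893 + 23.5980 + 15.2299) / (6.8893 + 3.8277 + 3.8930) = 60.7172 / 14.6101 = 4.15585

4.16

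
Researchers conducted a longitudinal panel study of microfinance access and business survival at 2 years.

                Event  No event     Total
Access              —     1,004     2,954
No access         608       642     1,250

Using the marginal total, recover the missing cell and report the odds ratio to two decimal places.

The missing cell is in the exposed row: 2954 − 1004 = 1950.
So a = 1950, b = 1004, c = 608, d = 642.
OR = (a·d)/(b·c) = (1950 × 642) / (1004 × 608) = 1251900 / 610432 = 2.05084

2.05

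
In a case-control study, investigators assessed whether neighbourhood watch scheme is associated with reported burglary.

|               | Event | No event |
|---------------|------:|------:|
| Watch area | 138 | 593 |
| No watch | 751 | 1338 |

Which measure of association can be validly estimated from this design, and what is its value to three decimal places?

0.415

Cells: a = 138, b = 593, c = 751, d = 1338.
This is a case-control study: participants were sampled on outcome status, so risks in the source population cannot be estimated directly — relative risk is not valid here. The odds ratio is the appropriate measure.
OR = (a·d)/(b·c) = (138 × 1338) / (593 × 751) = 184644 / 445343 = 0.41461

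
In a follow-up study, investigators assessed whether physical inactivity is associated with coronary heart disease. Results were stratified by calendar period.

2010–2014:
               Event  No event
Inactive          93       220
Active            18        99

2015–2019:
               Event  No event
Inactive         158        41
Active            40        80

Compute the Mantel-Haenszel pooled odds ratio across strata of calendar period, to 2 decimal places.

OR_MH = Σ(aᵢdᵢ/nᵢ) / Σ(bᵢcᵢ/nᵢ), where nᵢ is the stratum total.
Stratum 1 (2010–2014): n = 430; a·d/n = 93·99/430 = 21.4116; b·c/n = 220·18/430 = 9.2093
Stratum 2 (2015–2019): n = 319; a·d/n = 158·80/319 = 39.6238; b·c/n = 41·40/319 = 5.1411
OR_MH = (21.4116 + 39.6238) / (9.2093 + 5.1411) = 61.0355 / 14.3504 = 4.25323

4.25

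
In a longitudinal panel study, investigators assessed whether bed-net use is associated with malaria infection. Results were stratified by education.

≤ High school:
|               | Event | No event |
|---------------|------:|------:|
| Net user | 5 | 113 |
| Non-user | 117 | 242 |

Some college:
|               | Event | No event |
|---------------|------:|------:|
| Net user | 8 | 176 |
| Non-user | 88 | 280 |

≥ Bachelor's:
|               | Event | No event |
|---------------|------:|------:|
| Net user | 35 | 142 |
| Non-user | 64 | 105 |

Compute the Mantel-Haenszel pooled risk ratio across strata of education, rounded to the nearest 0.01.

0.29

RR_MH = Σ(aᵢ·n₀ᵢ/nᵢ) / Σ(cᵢ·n₁ᵢ/nᵢ), with n₁ᵢ = aᵢ+bᵢ (exposed), n₀ᵢ = cᵢ+dᵢ (unexposed), nᵢ = n₁ᵢ+n₀ᵢ.
Stratum 1 (≤ High school): n₁ = 118, n₀ = 359, n = 477; a·n₀/n = 5·359/477 = 3.7631; c·n₁/n = 117·118/477 = 28.9434
Stratum 2 (Some college): n₁ = 184, n₀ = 368, n = 552; a·n₀/n = 8·368/552 = 5.3333; c·n₁/n = 88·184/552 = 29.3333
Stratum 3 (≥ Bachelor's): n₁ = 177, n₀ = 169, n = 346; a·n₀/n = 35·169/346 = 17.0954; c·n₁/n = 64·177/346 = 32.7399
RR_MH = (3.7631 + 5.3333 + 17.0954) / (28.9434 + 29.3333 + 32.7399) = 26.1918 / 91.0166 = 0.28777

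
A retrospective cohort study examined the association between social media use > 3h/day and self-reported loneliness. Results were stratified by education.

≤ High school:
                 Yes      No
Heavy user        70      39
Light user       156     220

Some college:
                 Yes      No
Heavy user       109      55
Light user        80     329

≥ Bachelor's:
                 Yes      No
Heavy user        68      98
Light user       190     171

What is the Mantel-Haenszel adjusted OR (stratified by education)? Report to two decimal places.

2.10

OR_MH = Σ(aᵢdᵢ/nᵢ) / Σ(bᵢcᵢ/nᵢ), where nᵢ is the stratum total.
Stratum 1 (≤ High school): n = 485; a·d/n = 70·220/485 = 31.7526; b·c/n = 39·156/485 = 12.5443
Stratum 2 (Some college): n = 573; a·d/n = 109·329/573 = 62.5846; b·c/n = 55·80/573 = 7.6789
Stratum 3 (≥ Bachelor's): n = 527; a·d/n = 68·171/527 = 22.0645; b·c/n = 98·190/527 = 35.3321
OR_MH = (31.7526 + 62.5846 + 22.0645) / (12.5443 + 7.6789 + 35.3321) = 116.4017 / 55.5553 = 2.09524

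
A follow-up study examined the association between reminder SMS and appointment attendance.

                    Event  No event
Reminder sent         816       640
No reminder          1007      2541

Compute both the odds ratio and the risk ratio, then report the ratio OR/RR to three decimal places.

Cells: a = 816, b = 640, c = 1007, d = 2541.
OR = (816·2541)/(640·1007) = 2073456/644480 = 3.21725
Risk in exposed = 816/1456 = 0.56044; risk in unexposed = 1007/3548 = 0.28382; RR = 1.97462
OR/RR = 3.21725 / 1.97462 = 1.62931
The outcome is not rare, so the OR lies further from 1 than the RR.

1.629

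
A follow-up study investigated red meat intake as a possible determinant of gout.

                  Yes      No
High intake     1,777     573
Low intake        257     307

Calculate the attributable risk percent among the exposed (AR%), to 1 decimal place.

Cells: a = 1777, b = 573, c = 257, d = 307.
Risk in exposed = 1777/2350 = 0.75617; risk in unexposed = 257/564 = 0.45567.
RR = 0.75617/0.45567 = 1.65946
AR% = (RR − 1)/RR × 100 = (1.65946 − 1)/1.65946 × 100 = 39.7393%

39.7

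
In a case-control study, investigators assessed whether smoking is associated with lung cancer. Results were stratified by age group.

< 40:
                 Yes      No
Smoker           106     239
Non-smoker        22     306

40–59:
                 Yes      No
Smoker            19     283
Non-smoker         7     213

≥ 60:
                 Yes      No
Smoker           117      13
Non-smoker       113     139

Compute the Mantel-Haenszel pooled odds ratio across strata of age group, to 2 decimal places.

6.38

OR_MH = Σ(aᵢdᵢ/nᵢ) / Σ(bᵢcᵢ/nᵢ), where nᵢ is the stratum total.
Stratum 1 (< 40): n = 673; a·d/n = 106·306/673 = 48.1961; b·c/n = 239·22/673 = 7.8128
Stratum 2 (40–59): n = 522; a·d/n = 19·213/522 = 7.7529; b·c/n = 283·7/522 = 3.7950
Stratum 3 (≥ 60): n = 382; a·d/n = 117·139/382 = 42.5733; b·c/n = 13·113/382 = 3.8455
OR_MH = (48.1961 + 7.7529 + 42.5733) / (7.8128 + 3.7950 + 3.8455) = 98.5223 / 15.4533 = 6.37547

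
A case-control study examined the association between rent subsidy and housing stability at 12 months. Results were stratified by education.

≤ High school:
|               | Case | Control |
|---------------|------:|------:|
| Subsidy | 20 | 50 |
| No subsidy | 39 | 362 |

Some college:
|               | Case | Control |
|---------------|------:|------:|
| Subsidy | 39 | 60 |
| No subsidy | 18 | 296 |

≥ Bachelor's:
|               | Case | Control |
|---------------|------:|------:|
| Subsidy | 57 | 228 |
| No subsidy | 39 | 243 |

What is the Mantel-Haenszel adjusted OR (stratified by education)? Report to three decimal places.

OR_MH = Σ(aᵢdᵢ/nᵢ) / Σ(bᵢcᵢ/nᵢ), where nᵢ is the stratum total.
Stratum 1 (≤ High school): n = 471; a·d/n = 20·362/471 = 15.3715; b·c/n = 50·39/471 = 4.1401
Stratum 2 (Some college): n = 413; a·d/n = 39·296/413 = 27.9516; b·c/n = 60·18/413 = 2.6150
Stratum 3 (≥ Bachelor's): n = 567; a·d/n = 57·243/567 = 24.4286; b·c/n = 228·39/567 = 15.6825
OR_MH = (15.3715 + 27.9516 + 24.4286) / (4.1401 + 2.6150 + 15.6825) = 67.7517 / 22.4377 = 3.01955

3.020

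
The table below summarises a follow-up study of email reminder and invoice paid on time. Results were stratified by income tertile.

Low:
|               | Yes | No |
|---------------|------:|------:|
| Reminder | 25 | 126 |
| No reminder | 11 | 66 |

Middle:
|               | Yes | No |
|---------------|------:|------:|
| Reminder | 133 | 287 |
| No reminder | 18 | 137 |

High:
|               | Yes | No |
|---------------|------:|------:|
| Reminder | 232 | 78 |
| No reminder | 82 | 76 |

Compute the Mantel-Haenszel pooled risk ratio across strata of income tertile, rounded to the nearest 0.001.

1.640

RR_MH = Σ(aᵢ·n₀ᵢ/nᵢ) / Σ(cᵢ·n₁ᵢ/nᵢ), with n₁ᵢ = aᵢ+bᵢ (exposed), n₀ᵢ = cᵢ+dᵢ (unexposed), nᵢ = n₁ᵢ+n₀ᵢ.
Stratum 1 (Low): n₁ = 151, n₀ = 77, n = 228; a·n₀/n = 25·77/228 = 8.4430; c·n₁/n = 11·151/228 = 7.2851
Stratum 2 (Middle): n₁ = 420, n₀ = 155, n = 575; a·n₀/n = 133·155/575 = 35.8522; c·n₁/n = 18·420/575 = 13.1478
Stratum 3 (High): n₁ = 310, n₀ = 158, n = 468; a·n₀/n = 232·158/468 = 78.3248; c·n₁/n = 82·310/468 = 54.3162
RR_MH = (8.4430 + 35.8522 + 78.3248) / (7.2851 + 13.1478 + 54.3162) = 122.6199 / 74.7492 = 1.64042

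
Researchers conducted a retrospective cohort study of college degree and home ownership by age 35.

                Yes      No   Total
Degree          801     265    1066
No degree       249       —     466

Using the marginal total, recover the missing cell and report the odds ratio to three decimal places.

2.634

The missing cell is in the unexposed row: 466 − 249 = 217.
So a = 801, b = 265, c = 249, d = 217.
OR = (a·d)/(b·c) = (801 × 217) / (265 × 249) = 173817 / 65985 = 2.63419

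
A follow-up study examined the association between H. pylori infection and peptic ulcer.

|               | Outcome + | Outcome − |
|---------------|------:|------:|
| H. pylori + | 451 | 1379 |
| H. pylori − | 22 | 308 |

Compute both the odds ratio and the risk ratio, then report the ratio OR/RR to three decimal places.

1.239

Cells: a = 451, b = 1379, c = 22, d = 308.
OR = (451·308)/(1379·22) = 138908/30338 = 4.57868
Risk in exposed = 451/1830 = 0.24645; risk in unexposed = 22/330 = 0.06667; RR = 3.69672
OR/RR = 4.57868 / 3.69672 = 1.23858
The outcome is not rare, so the OR lies further from 1 than the RR.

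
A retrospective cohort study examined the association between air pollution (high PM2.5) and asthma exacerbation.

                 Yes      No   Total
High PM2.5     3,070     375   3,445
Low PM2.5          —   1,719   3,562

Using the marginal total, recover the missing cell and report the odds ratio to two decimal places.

The missing cell is in the unexposed row: 3562 − 1719 = 1843.
So a = 3070, b = 375, c = 1843, d = 1719.
OR = (a·d)/(b·c) = (3070 × 1719) / (375 × 1843) = 5277330 / 691125 = 7.63585

7.64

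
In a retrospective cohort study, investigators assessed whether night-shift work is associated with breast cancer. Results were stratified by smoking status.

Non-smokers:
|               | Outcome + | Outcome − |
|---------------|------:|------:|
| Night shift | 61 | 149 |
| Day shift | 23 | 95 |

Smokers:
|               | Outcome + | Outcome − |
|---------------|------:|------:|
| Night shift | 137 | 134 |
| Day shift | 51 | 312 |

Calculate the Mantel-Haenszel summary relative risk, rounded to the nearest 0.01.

RR_MH = Σ(aᵢ·n₀ᵢ/nᵢ) / Σ(cᵢ·n₁ᵢ/nᵢ), with n₁ᵢ = aᵢ+bᵢ (exposed), n₀ᵢ = cᵢ+dᵢ (unexposed), nᵢ = n₁ᵢ+n₀ᵢ.
Stratum 1 (Non-smokers): n₁ = 210, n₀ = 118, n = 328; a·n₀/n = 61·118/328 = 21.9451; c·n₁/n = 23·210/328 = 14.7256
Stratum 2 (Smokers): n₁ = 271, n₀ = 363, n = 634; a·n₀/n = 137·363/634 = 78.4401; c·n₁/n = 51·271/634 = 21.7997
RR_MH = (21.9451 + 78.4401) / (14.7256 + 21.7997) = 100.3852 / 36.5253 = 2.74837

2.75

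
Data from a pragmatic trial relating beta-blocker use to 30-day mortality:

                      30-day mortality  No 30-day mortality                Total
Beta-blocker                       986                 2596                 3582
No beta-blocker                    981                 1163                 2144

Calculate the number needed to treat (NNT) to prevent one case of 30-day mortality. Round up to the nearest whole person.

Risk in treated group = 986/3582 = 0.27527; risk in control = 981/2144 = 0.45756.
Absolute risk reduction = 0.45756 − 0.27527 = 0.18229
NNT = 1 / ARR = 1 / 0.18229 = 5.486 → round up → 6

6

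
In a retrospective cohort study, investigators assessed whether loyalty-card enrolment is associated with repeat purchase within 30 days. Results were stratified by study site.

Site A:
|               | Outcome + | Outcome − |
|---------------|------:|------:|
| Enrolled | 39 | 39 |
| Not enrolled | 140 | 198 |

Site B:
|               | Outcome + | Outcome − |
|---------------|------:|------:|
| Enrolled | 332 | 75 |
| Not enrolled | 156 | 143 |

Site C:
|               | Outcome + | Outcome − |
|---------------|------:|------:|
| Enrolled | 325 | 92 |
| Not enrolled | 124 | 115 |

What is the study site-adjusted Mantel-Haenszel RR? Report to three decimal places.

1.491

RR_MH = Σ(aᵢ·n₀ᵢ/nᵢ) / Σ(cᵢ·n₁ᵢ/nᵢ), with n₁ᵢ = aᵢ+bᵢ (exposed), n₀ᵢ = cᵢ+dᵢ (unexposed), nᵢ = n₁ᵢ+n₀ᵢ.
Stratum 1 (Site A): n₁ = 78, n₀ = 338, n = 416; a·n₀/n = 39·338/416 = 31.6875; c·n₁/n = 140·78/416 = 26.2500
Stratum 2 (Site B): n₁ = 407, n₀ = 299, n = 706; a·n₀/n = 332·299/706 = 140.6062; c·n₁/n = 156·407/706 = 89.9320
Stratum 3 (Site C): n₁ = 417, n₀ = 239, n = 656; a·n₀/n = 325·239/656 = 118.4070; c·n₁/n = 124·417/656 = 78.8232
RR_MH = (31.6875 + 140.6062 + 118.4070) / (26.2500 + 89.9320 + 78.8232) = 290.7007 / 195.0052 = 1.49073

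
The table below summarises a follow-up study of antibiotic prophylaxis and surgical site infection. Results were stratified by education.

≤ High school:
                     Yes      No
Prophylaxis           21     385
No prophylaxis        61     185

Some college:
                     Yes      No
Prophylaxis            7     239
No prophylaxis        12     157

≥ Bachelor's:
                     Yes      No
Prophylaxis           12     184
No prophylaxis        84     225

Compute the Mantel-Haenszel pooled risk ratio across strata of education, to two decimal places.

0.23

RR_MH = Σ(aᵢ·n₀ᵢ/nᵢ) / Σ(cᵢ·n₁ᵢ/nᵢ), with n₁ᵢ = aᵢ+bᵢ (exposed), n₀ᵢ = cᵢ+dᵢ (unexposed), nᵢ = n₁ᵢ+n₀ᵢ.
Stratum 1 (≤ High school): n₁ = 406, n₀ = 246, n = 652; a·n₀/n = 21·246/652 = 7.9233; c·n₁/n = 61·406/652 = 37.9847
Stratum 2 (Some college): n₁ = 246, n₀ = 169, n = 415; a·n₀/n = 7·169/415 = 2.8506; c·n₁/n = 12·246/415 = 7.1133
Stratum 3 (≥ Bachelor's): n₁ = 196, n₀ = 309, n = 505; a·n₀/n = 12·309/505 = 7.3426; c·n₁/n = 84·196/505 = 32.6020
RR_MH = (7.9233 + 2.8506 + 7.3426) / (37.9847 + 7.1133 + 32.6020) = 18.1165 / 77.6999 = 0.23316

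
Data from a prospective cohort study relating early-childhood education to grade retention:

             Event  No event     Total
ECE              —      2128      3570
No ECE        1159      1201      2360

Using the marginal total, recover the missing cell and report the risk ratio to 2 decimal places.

0.82

The missing cell is in the exposed row: 3570 − 2128 = 1442.
So a = 1442, b = 2128, c = 1159, d = 1201.
RR = [a/(a+b)] / [c/(c+d)] = (1442/3570) / (1159/2360) = 0.40392/0.49110 = 0.82248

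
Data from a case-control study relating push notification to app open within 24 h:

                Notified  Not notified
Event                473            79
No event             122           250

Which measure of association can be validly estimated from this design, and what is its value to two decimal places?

Reading the table with exposure as columns: a = 473 (Notified, case), b = 122 (Notified, non-case), c = 79 (Not notified, case), d = 250.
This is a case-control study: participants were sampled on outcome status, so risks in the source population cannot be estimated directly — relative risk is not valid here. The odds ratio is the appropriate measure.
OR = (a·d)/(b·c) = (473 × 250) / (122 × 79) = 118250 / 9638 = 12.26914

12.27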